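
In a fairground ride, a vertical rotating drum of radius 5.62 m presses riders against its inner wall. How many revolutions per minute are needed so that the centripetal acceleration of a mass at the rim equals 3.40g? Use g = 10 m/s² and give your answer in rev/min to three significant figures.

Require ω²r = 3.40g, so ω = √(3.40 × 10.0/5.62) = 2.460 rad/s.
In rev/min: ω × 60/(2π) = 2.460 × 60/(2π) = 23.49 rev/min.

23.5 rev/min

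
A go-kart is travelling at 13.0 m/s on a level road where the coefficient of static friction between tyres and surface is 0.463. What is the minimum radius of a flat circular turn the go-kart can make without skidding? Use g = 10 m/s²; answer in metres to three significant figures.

At the limit, μ_s m g = m v²/r, so r_min = v²/(μ_s g) = (13.0)²/(0.463 × 10.0) = 169.0/4.630 = 36.50 m.

36.5 m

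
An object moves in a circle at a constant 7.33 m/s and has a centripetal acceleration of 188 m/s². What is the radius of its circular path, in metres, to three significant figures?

0.286 m

a_c = v²/r ⇒ r = v²/a_c = (7.33)²/188 = 53.73/188 = 0.2858 m.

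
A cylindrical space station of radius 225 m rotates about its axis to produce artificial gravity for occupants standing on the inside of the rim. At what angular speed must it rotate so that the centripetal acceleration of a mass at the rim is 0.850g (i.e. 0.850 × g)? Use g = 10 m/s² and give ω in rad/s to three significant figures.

Centripetal acceleration a_c = ω²r. Setting ω²r = 0.850g:
ω = √(0.850g / r) = √(0.850 × 10.0 / 225) = √0.03778 = 0.1944 rad/s.

0.194 rad/s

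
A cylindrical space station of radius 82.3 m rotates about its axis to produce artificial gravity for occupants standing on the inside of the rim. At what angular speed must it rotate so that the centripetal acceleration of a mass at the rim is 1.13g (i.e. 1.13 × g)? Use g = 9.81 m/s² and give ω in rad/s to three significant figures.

0.367 rad/s

Centripetal acceleration a_c = ω²r. Setting ω²r = 1.13g:
ω = √(1.13g / r) = √(1.13 × 9.81 / 82.3) = √0.1347 = 0.3670 rad/s.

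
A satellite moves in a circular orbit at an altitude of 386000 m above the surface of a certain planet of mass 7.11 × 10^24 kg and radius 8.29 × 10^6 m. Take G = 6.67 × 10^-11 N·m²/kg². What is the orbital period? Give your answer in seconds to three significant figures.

r = R + h = 8.29 × 10^6 + 386000 = 8.676 × 10^6 m. Gravity provides the centripetal force: G M m / r² = m v² / r ⇒ v = √(GM/r) = 7393 m/s.
T = 2πr/v = 2π × 8.676 × 10^6 / 7393 = 7373 s.

7370 s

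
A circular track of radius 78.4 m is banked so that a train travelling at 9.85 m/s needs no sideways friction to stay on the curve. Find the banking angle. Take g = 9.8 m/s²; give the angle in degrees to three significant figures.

With no friction, the horizontal component of the normal force provides the centripetal force: N sinθ = mv²/r, while N cosθ = mg vertically.
Dividing: tanθ = v²/(r g) = (9.85)²/(78.4 × 9.8) = 97.02/768.3 = 0.1263.
θ = arctan(0.1263) = 7.197°.

7.20°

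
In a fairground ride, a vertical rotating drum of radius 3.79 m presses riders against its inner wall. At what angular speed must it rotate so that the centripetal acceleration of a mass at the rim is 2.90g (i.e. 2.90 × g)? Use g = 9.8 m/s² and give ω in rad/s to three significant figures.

Centripetal acceleration a_c = ω²r. Setting ω²r = 2.90g:
ω = √(2.90g / r) = √(2.90 × 9.8 / 3.79) = √7.499 = 2.738 rad/s.

2.74 rad/s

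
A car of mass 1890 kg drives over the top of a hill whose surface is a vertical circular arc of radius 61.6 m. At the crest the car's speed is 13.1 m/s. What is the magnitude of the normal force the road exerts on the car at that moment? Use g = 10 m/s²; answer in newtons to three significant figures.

13600 N

At the crest the centripetal acceleration points downward (toward the centre of the arc), so mg − N = mv²/r.
N = m(g − v²/r) = 1890 × (10.0 − (13.1)²/61.6) = 1890 × (10.0 − 2.786) = 1890 × 7.214 = 13630 N.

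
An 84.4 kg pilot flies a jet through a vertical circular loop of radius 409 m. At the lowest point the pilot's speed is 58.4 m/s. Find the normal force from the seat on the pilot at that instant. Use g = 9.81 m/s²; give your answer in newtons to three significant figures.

1530 N

At the lowest point, N points up (toward the centre) and the weight mg points down (away from the centre), so the net inward force is N − mg = mv²/r.
N = m(v²/r + g) = 84.4 × ((58.4)²/409 + 9.81) = 84.4 × (8.339 + 9.81) = 84.4 × 18.15 = 1532 N.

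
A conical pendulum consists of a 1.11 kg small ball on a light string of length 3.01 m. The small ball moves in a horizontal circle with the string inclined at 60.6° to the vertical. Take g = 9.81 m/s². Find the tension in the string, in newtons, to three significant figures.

Vertically the bob has no acceleration, so T cosθ = mg.
T = mg/cosθ = 1.11 × 9.81 / cos 60.6° = 10.89/0.4909 = 22.18 N.

22.2 N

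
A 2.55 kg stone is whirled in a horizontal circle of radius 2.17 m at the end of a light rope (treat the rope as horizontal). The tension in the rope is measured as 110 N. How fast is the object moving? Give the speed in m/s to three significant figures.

T = m v²/r ⇒ v = √(T r / m) = √(110 × 2.17 / 2.55) = √93.61 = 9.675 m/s.

9.68 m/s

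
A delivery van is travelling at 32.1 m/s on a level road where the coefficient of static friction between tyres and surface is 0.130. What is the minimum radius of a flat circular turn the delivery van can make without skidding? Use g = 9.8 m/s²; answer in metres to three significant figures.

At the limit, μ_s m g = m v²/r, so r_min = v²/(μ_s g) = (32.1)²/(0.130 × 9.8) = 1030/1.274 = 808.8 m.

809 m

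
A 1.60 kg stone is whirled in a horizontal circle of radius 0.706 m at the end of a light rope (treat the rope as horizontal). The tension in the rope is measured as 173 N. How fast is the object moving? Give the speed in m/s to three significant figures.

8.74 m/s

T = m v²/r ⇒ v = √(T r / m) = √(173 × 0.706 / 1.60) = √76.34 = 8.737 m/s.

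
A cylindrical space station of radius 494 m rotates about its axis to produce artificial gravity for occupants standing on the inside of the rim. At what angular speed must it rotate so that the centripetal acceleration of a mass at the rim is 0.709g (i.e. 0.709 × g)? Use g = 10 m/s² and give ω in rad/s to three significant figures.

Centripetal acceleration a_c = ω²r. Setting ω²r = 0.709g:
ω = √(0.709g / r) = √(0.709 × 10.0 / 494) = √0.01435 = 0.1198 rad/s.

0.120 rad/s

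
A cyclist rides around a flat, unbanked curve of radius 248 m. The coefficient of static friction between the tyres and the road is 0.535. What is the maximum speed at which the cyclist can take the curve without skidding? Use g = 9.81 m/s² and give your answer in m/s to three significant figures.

On a flat curve, static friction is the only horizontal force, so it must supply the full centripetal force: μ_s m g = m v²/r.
Mass cancels: v_max = √(μ_s g r) = √(0.535 × 9.81 × 248) = √1302 = 36.08 m/s.

36.1 m/s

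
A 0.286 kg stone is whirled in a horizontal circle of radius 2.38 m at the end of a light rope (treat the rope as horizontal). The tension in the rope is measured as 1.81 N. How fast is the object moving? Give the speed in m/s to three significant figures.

T = m v²/r ⇒ v = √(T r / m) = √(1.81 × 2.38 / 0.286) = √15.06 = 3.881 m/s.

3.88 m/s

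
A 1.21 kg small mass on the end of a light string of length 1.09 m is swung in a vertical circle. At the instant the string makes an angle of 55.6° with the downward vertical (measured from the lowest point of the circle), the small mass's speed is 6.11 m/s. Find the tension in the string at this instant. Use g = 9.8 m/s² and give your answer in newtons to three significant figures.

Take the radial direction toward the centre of the circle as positive. The component of the weight along the string toward the centre is −mg cos φ (φ measured from the bottom), so Newton's second law along the string gives T − mg cos φ = m v²/r.
cos 55.6° = 0.5650, so T = m(v²/r + g cos φ) = 1.21 × ((6.11)²/1.09 + 9.8 × 0.5650) = 1.21 × (34.25 + (5.537)) = 1.21 × 39.79 = 48.14 N.

48.1 N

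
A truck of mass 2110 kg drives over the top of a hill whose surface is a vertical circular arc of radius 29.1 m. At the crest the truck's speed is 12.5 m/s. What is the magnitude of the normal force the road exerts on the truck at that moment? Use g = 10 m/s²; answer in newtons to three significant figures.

At the crest the centripetal acceleration points downward (toward the centre of the arc), so mg − N = mv²/r.
N = m(g − v²/r) = 2110 × (10.0 − (12.5)²/29.1) = 2110 × (10.0 − 5.369) = 2110 × 4.631 = 9771 N.

9770 N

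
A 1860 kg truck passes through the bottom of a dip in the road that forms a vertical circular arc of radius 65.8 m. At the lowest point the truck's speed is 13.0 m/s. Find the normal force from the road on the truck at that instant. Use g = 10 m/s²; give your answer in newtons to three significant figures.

At the lowest point, N points up (toward the centre) and the weight mg points down (away from the centre), so the net inward force is N − mg = mv²/r.
N = m(v²/r + g) = 1860 × ((13.0)²/65.8 + 10.0) = 1860 × (2.568 + 10.0) = 1860 × 12.57 = 23380 N.

23400 N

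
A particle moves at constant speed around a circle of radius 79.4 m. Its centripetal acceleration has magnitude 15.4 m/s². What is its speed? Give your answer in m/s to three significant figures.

a_c = v²/r ⇒ v = √(a_c · r) = √(15.4 × 79.4) = √1223 = 34.97 m/s.

35.0 m/s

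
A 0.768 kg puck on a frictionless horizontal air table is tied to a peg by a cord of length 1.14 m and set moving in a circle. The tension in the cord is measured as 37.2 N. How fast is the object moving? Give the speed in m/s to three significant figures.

7.43 m/s

T = m v²/r ⇒ v = √(T r / m) = √(37.2 × 1.14 / 0.768) = √55.22 = 7.431 m/s.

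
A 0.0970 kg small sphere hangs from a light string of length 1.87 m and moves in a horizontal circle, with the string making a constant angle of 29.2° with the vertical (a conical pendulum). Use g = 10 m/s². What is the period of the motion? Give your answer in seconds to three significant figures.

r = L sinθ = 0.9123 m. From T sinθ = mω²r and T cosθ = mg: tanθ = ω²r/g, so ω² = g tanθ / r = g/(L cosθ).
ω = √(g/(L cosθ)) = √(10.0/(1.87 × 0.8729)) = √6.126 = 2.475 rad/s.
Period = 2π/ω = 2.539 s.

2.54 s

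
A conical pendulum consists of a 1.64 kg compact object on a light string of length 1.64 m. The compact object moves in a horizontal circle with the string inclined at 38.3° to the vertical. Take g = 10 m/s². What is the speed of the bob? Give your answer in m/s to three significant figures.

2.83 m/s

The radius of the circle is r = L sinθ = 1.64 × sin 38.3° = 1.016 m.
Horizontally T sinθ = mv²/r and vertically T cosθ = mg, so tanθ = v²/(rg).
v = √(r g tanθ) = √(1.016 × 10.0 × 0.7898) = √8.027 = 2.833 m/s.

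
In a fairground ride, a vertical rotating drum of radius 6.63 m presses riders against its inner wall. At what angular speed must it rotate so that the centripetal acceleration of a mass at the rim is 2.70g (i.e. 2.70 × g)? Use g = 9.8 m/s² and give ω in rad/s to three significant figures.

Centripetal acceleration a_c = ω²r. Setting ω²r = 2.70g:
ω = √(2.70g / r) = √(2.70 × 9.8 / 6.63) = √3.991 = 1.998 rad/s.

2.00 rad/s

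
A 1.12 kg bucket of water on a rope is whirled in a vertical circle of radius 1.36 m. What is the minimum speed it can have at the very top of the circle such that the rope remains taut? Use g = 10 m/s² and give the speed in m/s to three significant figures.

3.69 m/s

At the top, both weight mg and T point toward the centre: T + mg = mv²/r.
At minimum speed T → 0, so mg = mv_min²/r ⇒ v_min = √(g r) = √(10.0 × 1.36) = 3.688 m/s.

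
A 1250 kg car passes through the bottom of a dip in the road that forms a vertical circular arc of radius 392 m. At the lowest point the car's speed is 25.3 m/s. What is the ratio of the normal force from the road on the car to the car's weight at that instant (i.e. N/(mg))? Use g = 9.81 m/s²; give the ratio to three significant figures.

1.17

At the bottom, N − mg = mv²/r, so N = m(v²/r + g) and N/(mg) = v²/(rg) + 1 = (25.3)²/(392 × 9.81) + 1 = 0.1665 + 1 = 1.166.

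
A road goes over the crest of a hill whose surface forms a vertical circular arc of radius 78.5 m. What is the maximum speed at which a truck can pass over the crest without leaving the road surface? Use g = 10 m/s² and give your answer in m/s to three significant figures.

At the crest the centre of the circle is below the truck, so the net downward (centripetal) force is mg − N = mv²/r.
The truck leaves the road when N → 0, giving v_max = √(g r) = √(10.0 × 78.5) = 28.02 m/s.

28.0 m/s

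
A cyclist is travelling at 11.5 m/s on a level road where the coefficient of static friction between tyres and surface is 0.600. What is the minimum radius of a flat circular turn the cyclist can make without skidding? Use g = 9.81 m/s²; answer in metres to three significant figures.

22.5 m

At the limit, μ_s m g = m v²/r, so r_min = v²/(μ_s g) = (11.5)²/(0.600 × 9.81) = 132.2/5.886 = 22.47 m.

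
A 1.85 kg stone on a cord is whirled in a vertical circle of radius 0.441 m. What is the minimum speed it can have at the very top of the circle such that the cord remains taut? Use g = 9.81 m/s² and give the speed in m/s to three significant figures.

2.08 m/s

At the top, both weight mg and T point toward the centre: T + mg = mv²/r.
At minimum speed T → 0, so mg = mv_min²/r ⇒ v_min = √(g r) = √(9.81 × 0.441) = 2.080 m/s.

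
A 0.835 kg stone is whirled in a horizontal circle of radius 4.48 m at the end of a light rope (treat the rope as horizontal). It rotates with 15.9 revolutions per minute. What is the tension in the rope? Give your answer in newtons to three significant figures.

ω = 15.9 rev/min × 2π/60 = 1.665 rad/s, so v = ωr = 1.665 × 4.48 = 7.459 m/s.
The tension is the only horizontal force, so it supplies the full centripetal force: T = m v²/r = 0.835 × (7.459)²/4.48 = 0.835 × 55.64/4.48 = 10.37 N.

10.4 N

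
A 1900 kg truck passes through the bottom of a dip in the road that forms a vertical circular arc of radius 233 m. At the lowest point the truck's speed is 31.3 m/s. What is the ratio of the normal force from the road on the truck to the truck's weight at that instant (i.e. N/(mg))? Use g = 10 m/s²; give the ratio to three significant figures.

At the bottom, N − mg = mv²/r, so N = m(v²/r + g) and N/(mg) = v²/(rg) + 1 = (31.3)²/(233 × 10.0) + 1 = 0.4205 + 1 = 1.420.

1.42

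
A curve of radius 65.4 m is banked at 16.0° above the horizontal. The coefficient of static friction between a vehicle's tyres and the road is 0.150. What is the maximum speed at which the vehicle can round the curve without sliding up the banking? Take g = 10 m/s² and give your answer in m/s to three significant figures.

17.3 m/s

At the maximum speed, friction acts down the slope at its limiting value f = μN. Radially (horizontal, toward centre): N sinθ + μN cosθ = mv²/r. Vertically: N cosθ − μN sinθ = mg.
Dividing: v² = r g (sinθ + μcosθ)/(cosθ − μsinθ).
sinθ + μcosθ = 0.2756 + 0.150×0.9613 = 0.4198; cosθ − μsinθ = 0.9613 − 0.150×0.2756 = 0.9199.
v² = 65.4 × 10.0 × 0.4198/0.9199 = 298.5 m²/s², so v = 17.28 m/s.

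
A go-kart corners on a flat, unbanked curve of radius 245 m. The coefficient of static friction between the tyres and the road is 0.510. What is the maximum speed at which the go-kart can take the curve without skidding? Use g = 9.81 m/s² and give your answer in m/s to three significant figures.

35.0 m/s

The only inward force on a level bend is static friction, so at the limit f_s = μ_s N = μ_s m g = m v²/r.
Mass cancels: v_max = √(μ_s g r) = √(0.510 × 9.81 × 245) = √1226 = 35.01 m/s.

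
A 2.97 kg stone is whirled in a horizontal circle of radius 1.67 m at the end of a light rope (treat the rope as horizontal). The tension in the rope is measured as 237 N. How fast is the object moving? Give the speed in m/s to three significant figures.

11.5 m/s

T = m v²/r ⇒ v = √(T r / m) = √(237 × 1.67 / 2.97) = √133.3 = 11.54 m/s.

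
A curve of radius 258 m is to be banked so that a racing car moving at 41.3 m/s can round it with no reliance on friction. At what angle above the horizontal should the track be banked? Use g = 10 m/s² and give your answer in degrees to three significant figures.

33.5°

With no friction, the horizontal component of the normal force provides the centripetal force: N sinθ = mv²/r, while N cosθ = mg vertically.
Dividing: tanθ = v²/(r g) = (41.3)²/(258 × 10.0) = 1706/2580 = 0.6611.
θ = arctan(0.6611) = 33.47°.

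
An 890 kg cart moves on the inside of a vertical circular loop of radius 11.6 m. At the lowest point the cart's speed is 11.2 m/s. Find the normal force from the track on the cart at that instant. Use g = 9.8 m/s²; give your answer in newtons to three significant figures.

18300 N

At the lowest point, N points up (toward the centre) and the weight mg points down (away from the centre), so the net inward force is N − mg = mv²/r.
N = m(v²/r + g) = 890 × ((11.2)²/11.6 + 9.8) = 890 × (10.81 + 9.8) = 890 × 20.61 = 18350 N.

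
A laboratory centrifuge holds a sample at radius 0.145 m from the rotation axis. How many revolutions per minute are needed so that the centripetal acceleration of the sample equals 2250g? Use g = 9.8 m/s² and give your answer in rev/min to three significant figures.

3720 rev/min

Require ω²r = 2250g, so ω = √(2250 × 9.8/0.145) = 390.0 rad/s.
In rev/min: ω × 60/(2π) = 390.0 × 60/(2π) = 3724 rev/min.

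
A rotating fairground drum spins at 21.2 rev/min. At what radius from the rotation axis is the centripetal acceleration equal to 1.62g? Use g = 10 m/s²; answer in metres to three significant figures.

ω = 21.2 rev/min × 2π/60 = 2.220 rad/s.
a_c = ω²r = 1.62g ⇒ r = 1.62 × 10.0 / (2.220)² = 16.20/4.929 = 3.287 m.

3.29 m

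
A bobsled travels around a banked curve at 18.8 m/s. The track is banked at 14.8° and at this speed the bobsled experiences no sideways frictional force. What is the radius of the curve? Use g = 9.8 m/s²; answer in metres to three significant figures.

137 m

Frictionless banking: tanθ = v²/(rg), so r = v²/(g tanθ).
r = (18.8)²/(9.8 × tan 14.8°) = 353.4/(9.8 × 0.2642) = 353.4/2.589 = 136.5 m.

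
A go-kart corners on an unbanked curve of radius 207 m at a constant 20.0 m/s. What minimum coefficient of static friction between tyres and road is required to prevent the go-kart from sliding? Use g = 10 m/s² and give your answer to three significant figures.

0.193

Friction provides the centripetal force: μ_s m g = m v²/r, so μ_s = v²/(g r) = (20.00)²/(10.0 × 207) = 400.0/2070 = 0.1932.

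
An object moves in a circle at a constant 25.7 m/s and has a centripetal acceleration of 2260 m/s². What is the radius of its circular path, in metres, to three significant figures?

0.292 m

a_c = v²/r ⇒ r = v²/a_c = (25.7)²/2260 = 660.5/2260 = 0.2923 m.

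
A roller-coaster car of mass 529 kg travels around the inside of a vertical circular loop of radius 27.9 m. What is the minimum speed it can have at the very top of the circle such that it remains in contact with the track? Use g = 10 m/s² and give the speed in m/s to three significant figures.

16.7 m/s

At the top, both weight mg and N point toward the centre: N + mg = mv²/r.
At minimum speed N → 0, so mg = mv_min²/r ⇒ v_min = √(g r) = √(10.0 × 27.9) = 16.70 m/s.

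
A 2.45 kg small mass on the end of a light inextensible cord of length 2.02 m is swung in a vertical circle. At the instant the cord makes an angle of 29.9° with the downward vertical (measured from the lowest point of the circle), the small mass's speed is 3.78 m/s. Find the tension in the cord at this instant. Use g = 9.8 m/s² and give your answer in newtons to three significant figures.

Take the radial direction toward the centre of the circle as positive. The component of the weight along the string toward the centre is −mg cos φ (φ measured from the bottom), so Newton's second law along the string gives T − mg cos φ = m v²/r.
cos 29.9° = 0.8669, so T = m(v²/r + g cos φ) = 2.45 × ((3.78)²/2.02 + 9.8 × 0.8669) = 2.45 × (7.073 + (8.496)) = 2.45 × 15.57 = 38.14 N.

38.1 N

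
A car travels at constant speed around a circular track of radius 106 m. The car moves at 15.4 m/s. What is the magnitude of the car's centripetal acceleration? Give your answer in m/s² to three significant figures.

a_c = v²/r = (15.40)²/106 = 237.2/106 = 2.237 m/s².

2.24 m/s²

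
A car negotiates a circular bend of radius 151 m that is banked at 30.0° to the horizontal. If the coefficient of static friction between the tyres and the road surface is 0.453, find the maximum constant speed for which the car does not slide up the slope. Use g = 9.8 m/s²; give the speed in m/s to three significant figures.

At the maximum speed, friction acts down the slope at its limiting value f = μN. Radially (horizontal, toward centre): N sinθ + μN cosθ = mv²/r. Vertically: N cosθ − μN sinθ = mg.
Dividing: v² = r g (sinθ + μcosθ)/(cosθ − μsinθ).
sinθ + μcosθ = 0.5000 + 0.453×0.8660 = 0.8923; cosθ − μsinθ = 0.8660 − 0.453×0.5000 = 0.6395.
v² = 151 × 9.8 × 0.8923/0.6395 = 2065 m²/s², so v = 45.44 m/s.

45.4 m/s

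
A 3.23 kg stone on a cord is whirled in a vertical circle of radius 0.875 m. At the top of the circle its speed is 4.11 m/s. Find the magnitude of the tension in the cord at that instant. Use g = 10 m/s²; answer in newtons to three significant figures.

30.1 N

At the top, both T and the weight mg point inward (toward the centre), so T + mg = mv²/r.
T = m(v²/r − g) = 3.23 × ((4.11)²/0.875 − 10.0) = 3.23 × (19.31 − 10.0) = 3.23 × 9.305 = 30.06 N.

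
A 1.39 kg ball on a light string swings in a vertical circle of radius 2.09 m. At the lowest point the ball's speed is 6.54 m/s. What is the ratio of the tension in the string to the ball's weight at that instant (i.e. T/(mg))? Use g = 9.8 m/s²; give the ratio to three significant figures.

At the bottom, T − mg = mv²/r, so T = m(v²/r + g) and T/(mg) = v²/(rg) + 1 = (6.54)²/(2.09 × 9.8) + 1 = 2.088 + 1 = 3.088.

3.09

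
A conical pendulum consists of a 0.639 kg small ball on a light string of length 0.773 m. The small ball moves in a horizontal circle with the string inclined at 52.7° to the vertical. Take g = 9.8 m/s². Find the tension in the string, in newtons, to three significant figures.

10.3 N

Vertically the bob has no acceleration, so T cosθ = mg.
T = mg/cosθ = 0.639 × 9.8 / cos 52.7° = 6.262/0.6060 = 10.33 N.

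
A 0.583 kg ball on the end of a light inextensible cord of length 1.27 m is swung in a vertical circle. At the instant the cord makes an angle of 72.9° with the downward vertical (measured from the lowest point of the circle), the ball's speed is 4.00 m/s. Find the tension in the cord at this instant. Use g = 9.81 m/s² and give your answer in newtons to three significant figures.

9.03 N

Take the radial direction toward the centre of the circle as positive. The component of the weight along the string toward the centre is −mg cos φ (φ measured from the bottom), so Newton's second law along the string gives T − mg cos φ = m v²/r.
cos 72.9° = 0.2940, so T = m(v²/r + g cos φ) = 0.583 × ((4.00)²/1.27 + 9.81 × 0.2940) = 0.583 × (12.60 + (2.885)) = 0.583 × 15.48 = 9.027 N.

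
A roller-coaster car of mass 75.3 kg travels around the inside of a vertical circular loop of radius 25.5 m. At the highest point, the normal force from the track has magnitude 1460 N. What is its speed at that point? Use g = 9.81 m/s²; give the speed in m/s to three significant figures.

At the top, N + mg = mv²/r, so v = √(r(N/m + g)) = √(25.5 × (1460/75.3 + 9.81)) = √(25.5 × 29.20) = √744.6 = 27.29 m/s.

27.3 m/s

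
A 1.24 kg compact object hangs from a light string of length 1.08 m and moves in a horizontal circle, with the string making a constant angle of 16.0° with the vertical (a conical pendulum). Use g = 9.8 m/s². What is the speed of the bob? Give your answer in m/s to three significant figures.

The radius of the circle is r = L sinθ = 1.08 × sin 16.0° = 0.2977 m.
Horizontally T sinθ = mv²/r and vertically T cosθ = mg, so tanθ = v²/(rg).
v = √(r g tanθ) = √(0.2977 × 9.8 × 0.2867) = √0.8365 = 0.9146 m/s.

0.915 m/s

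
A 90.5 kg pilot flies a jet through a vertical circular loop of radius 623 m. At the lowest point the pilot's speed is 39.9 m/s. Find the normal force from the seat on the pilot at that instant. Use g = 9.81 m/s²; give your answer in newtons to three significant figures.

1120 N

At the lowest point, N points up (toward the centre) and the weight mg points down (away from the centre), so the net inward force is N − mg = mv²/r.
N = m(v²/r + g) = 90.5 × ((39.9)²/623 + 9.81) = 90.5 × (2.555 + 9.81) = 90.5 × 12.37 = 1119 N.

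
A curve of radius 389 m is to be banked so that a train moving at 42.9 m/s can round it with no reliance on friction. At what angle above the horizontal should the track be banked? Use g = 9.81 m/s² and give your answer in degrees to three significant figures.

25.7°

For a frictionless banked turn: horizontally N sinθ = mv²/r and vertically N cosθ = mg.
Dividing: tanθ = v²/(r g) = (42.9)²/(389 × 9.81) = 1840/3816 = 0.4823.
θ = arctan(0.4823) = 25.75°.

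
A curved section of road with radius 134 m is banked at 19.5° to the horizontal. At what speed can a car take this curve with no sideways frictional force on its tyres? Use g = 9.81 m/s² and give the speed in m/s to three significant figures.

On a frictionless banked curve, N sinθ = mv²/r and N cosθ = mg, so tanθ = v²/(rg).
v = √(r g tanθ) = √(134 × 9.81 × tan 19.5°) = √(134 × 9.81 × 0.3541) = √465.5 = 21.58 m/s.

21.6 m/s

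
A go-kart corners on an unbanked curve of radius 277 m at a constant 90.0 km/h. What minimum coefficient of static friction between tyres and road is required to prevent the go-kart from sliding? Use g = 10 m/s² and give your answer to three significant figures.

v = 90.0/3.6 = 25.00 m/s.
Friction provides the centripetal force: μ_s m g = m v²/r, so μ_s = v²/(g r) = (25.00)²/(10.0 × 277) = 625.0/2770 = 0.2256.

0.226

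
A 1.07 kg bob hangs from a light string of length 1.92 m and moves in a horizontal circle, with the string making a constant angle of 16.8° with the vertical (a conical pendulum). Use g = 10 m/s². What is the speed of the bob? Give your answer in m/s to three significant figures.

1.29 m/s

The radius of the circle is r = L sinθ = 1.92 × sin 16.8° = 0.5549 m.
Horizontally T sinθ = mv²/r and vertically T cosθ = mg, so tanθ = v²/(rg).
v = √(r g tanθ) = √(0.5549 × 10.0 × 0.3019) = √1.675 = 1.294 m/s.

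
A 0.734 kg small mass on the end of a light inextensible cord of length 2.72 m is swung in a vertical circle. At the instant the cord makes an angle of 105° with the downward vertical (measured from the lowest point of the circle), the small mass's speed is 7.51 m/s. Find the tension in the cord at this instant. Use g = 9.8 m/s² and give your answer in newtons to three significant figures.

13.4 N

Take the radial direction toward the centre of the circle as positive. The component of the weight along the string toward the centre is −mg cos φ (φ measured from the bottom), so Newton's second law along the string gives T − mg cos φ = m v²/r.
cos 105° = -0.2588, so T = m(v²/r + g cos φ) = 0.734 × ((7.51)²/2.72 + 9.8 × -0.2588) = 0.734 × (20.74 + (-2.536)) = 0.734 × 18.20 = 13.36 N.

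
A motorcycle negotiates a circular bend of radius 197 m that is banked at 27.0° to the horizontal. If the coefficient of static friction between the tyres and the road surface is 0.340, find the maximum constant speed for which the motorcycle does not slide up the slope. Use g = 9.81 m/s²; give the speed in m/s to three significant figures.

At the maximum speed, friction acts down the slope at its limiting value f = μN. Radially (horizontal, toward centre): N sinθ + μN cosθ = mv²/r. Vertically: N cosθ − μN sinθ = mg.
Dividing: v² = r g (sinθ + μcosθ)/(cosθ − μsinθ).
sinθ + μcosθ = 0.4540 + 0.340×0.8910 = 0.7569; cosθ − μsinθ = 0.8910 − 0.340×0.4540 = 0.7366.
v² = 197 × 9.81 × 0.7569/0.7366 = 1986 m²/s², so v = 44.56 m/s.

44.6 m/s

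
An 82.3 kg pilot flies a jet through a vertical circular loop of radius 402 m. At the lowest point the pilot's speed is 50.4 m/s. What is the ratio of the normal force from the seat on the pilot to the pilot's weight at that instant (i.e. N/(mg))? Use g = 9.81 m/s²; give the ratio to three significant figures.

At the bottom, N − mg = mv²/r, so N = m(v²/r + g) and N/(mg) = v²/(rg) + 1 = (50.4)²/(402 × 9.81) + 1 = 0.6441 + 1 = 1.644.

1.64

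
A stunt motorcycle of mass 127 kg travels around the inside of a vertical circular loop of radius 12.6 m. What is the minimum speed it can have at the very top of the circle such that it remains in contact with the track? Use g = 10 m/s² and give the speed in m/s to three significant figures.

11.2 m/s

At the top, both weight mg and N point toward the centre: N + mg = mv²/r.
At minimum speed N → 0, so mg = mv_min²/r ⇒ v_min = √(g r) = √(10.0 × 12.6) = 11.22 m/s.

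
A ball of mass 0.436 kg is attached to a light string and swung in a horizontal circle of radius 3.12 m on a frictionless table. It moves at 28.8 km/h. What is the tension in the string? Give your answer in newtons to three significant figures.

v = 28.8 km/h = 28.8/3.6 = 8.000 m/s.
The tension is the only horizontal force, so it supplies the full centripetal force: T = m v²/r = 0.436 × (8.000)²/3.12 = 0.436 × 64.00/3.12 = 8.944 N.

8.94 N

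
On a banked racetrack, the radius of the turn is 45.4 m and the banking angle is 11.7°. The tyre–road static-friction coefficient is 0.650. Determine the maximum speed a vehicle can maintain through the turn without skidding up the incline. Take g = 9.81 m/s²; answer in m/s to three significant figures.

At the maximum speed, friction acts down the slope at its limiting value f = μN. Radially (horizontal, toward centre): N sinθ + μN cosθ = mv²/r. Vertically: N cosθ − μN sinθ = mg.
Dividing: v² = r g (sinθ + μcosθ)/(cosθ − μsinθ).
sinθ + μcosθ = 0.2028 + 0.650×0.9792 = 0.8393; cosθ − μsinθ = 0.9792 − 0.650×0.2028 = 0.8474.
v² = 45.4 × 9.81 × 0.8393/0.8474 = 441.1 m²/s², so v = 21.00 m/s.

21.0 m/s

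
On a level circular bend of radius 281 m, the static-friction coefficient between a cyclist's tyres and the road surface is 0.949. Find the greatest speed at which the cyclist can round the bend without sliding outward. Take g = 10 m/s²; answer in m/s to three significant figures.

51.6 m/s

On a flat curve, static friction is the only horizontal force, so it must supply the full centripetal force: μ_s m g = m v²/r.
Mass cancels: v_max = √(μ_s g r) = √(0.949 × 10.0 × 281) = √2667 = 51.64 m/s.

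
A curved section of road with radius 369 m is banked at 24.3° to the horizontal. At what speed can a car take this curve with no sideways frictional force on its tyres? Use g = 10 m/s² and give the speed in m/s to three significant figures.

40.8 m/s

On a frictionless banked curve, N sinθ = mv²/r and N cosθ = mg, so tanθ = v²/(rg).
v = √(r g tanθ) = √(369 × 10.0 × tan 24.3°) = √(369 × 10.0 × 0.4515) = √1666 = 40.82 m/s.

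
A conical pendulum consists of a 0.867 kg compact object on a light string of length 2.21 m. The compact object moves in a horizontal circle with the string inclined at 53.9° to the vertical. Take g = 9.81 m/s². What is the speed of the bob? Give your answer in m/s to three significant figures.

The radius of the circle is r = L sinθ = 2.21 × sin 53.9° = 1.786 m.
Horizontally T sinθ = mv²/r and vertically T cosθ = mg, so tanθ = v²/(rg).
v = √(r g tanθ) = √(1.786 × 9.81 × 1.371) = √24.02 = 4.901 m/s.

4.90 m/s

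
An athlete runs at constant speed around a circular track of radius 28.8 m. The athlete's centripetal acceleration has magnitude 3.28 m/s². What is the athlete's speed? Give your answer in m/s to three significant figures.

a_c = v²/r ⇒ v = √(a_c · r) = √(3.28 × 28.8) = √94.46 = 9.719 m/s.

9.72 m/s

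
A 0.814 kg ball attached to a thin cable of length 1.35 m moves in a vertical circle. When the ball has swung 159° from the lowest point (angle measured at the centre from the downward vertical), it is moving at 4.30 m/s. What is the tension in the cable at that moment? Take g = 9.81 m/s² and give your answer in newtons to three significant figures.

3.69 N

Take the radial direction toward the centre of the circle as positive. The component of the weight along the string toward the centre is −mg cos φ (φ measured from the bottom), so Newton's second law along the string gives T − mg cos φ = m v²/r.
cos 159° = -0.9336, so T = m(v²/r + g cos φ) = 0.814 × ((4.30)²/1.35 + 9.81 × -0.9336) = 0.814 × (13.70 + (-9.158)) = 0.814 × 4.538 = 3.694 N.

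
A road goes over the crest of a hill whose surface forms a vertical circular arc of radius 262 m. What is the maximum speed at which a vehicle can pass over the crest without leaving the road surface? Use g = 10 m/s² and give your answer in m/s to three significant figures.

At the crest the centre of the circle is below the vehicle, so the net downward (centripetal) force is mg − N = mv²/r.
The vehicle leaves the road when N → 0, giving v_max = √(g r) = √(10.0 × 262) = 51.19 m/s.

51.2 m/s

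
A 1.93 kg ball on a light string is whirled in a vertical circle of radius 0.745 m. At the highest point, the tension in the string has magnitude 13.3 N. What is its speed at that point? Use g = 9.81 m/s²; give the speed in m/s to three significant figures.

3.53 m/s

At the top, T + mg = mv²/r, so v = √(r(T/m + g)) = √(0.745 × (13.3/1.93 + 9.81)) = √(0.745 × 16.70) = √12.44 = 3.527 m/s.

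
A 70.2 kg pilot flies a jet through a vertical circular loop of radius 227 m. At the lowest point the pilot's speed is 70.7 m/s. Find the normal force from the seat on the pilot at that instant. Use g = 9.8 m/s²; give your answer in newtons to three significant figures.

At the lowest point, N points up (toward the centre) and the weight mg points down (away from the centre), so the net inward force is N − mg = mv²/r.
N = m(v²/r + g) = 70.2 × ((70.7)²/227 + 9.8) = 70.2 × (22.02 + 9.8) = 70.2 × 31.82 = 2234 N.

2230 N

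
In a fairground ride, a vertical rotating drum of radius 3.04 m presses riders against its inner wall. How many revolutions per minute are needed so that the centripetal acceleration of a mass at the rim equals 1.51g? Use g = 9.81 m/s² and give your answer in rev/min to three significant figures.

21.1 rev/min

Require ω²r = 1.51g, so ω = √(1.51 × 9.81/3.04) = 2.207 rad/s.
In rev/min: ω × 60/(2π) = 2.207 × 60/(2π) = 21.08 rev/min.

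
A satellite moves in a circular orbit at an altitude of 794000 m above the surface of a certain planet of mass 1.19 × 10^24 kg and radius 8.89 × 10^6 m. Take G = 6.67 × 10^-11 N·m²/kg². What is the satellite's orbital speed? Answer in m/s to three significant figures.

2860 m/s

Orbital radius r = R + h = 8.89 × 10^6 + 794000 = 9.684 × 10^6 m.
Gravity supplies the centripetal force: G M m / r² = m v² / r, so v = √(GM/r).
v = √(6.67 × 10^-11 × 1.19 × 10^24 / 9.684 × 10^6) = √(8.196 × 10^6) = 2863 m/s.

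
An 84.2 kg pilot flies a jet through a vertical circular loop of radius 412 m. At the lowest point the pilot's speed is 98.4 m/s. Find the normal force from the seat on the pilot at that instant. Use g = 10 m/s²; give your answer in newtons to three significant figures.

At the lowest point, N points up (toward the centre) and the weight mg points down (away from the centre), so the net inward force is N − mg = mv²/r.
N = m(v²/r + g) = 84.2 × ((98.4)²/412 + 10.0) = 84.2 × (23.50 + 10.0) = 84.2 × 33.50 = 2821 N.

2820 N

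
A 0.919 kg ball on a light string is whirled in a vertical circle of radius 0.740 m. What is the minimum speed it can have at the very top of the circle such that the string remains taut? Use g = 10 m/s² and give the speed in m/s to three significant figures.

2.72 m/s

At the highest point the centre is directly below, so both the weight and T act inward: T + mg = mv²/r.
At minimum speed T → 0, so mg = mv_min²/r ⇒ v_min = √(g r) = √(10.0 × 0.740) = 2.720 m/s.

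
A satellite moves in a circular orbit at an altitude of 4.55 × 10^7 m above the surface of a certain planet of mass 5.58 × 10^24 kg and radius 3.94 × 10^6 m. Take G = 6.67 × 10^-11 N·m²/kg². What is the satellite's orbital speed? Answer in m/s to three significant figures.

Orbital radius r = R + h = 3.94 × 10^6 + 4.55 × 10^7 = 4.944 × 10^7 m.
Gravity supplies the centripetal force: G M m / r² = m v² / r, so v = √(GM/r).
v = √(6.67 × 10^-11 × 5.58 × 10^24 / 4.944 × 10^7) = √(7.528 × 10^6) = 2744 m/s.

2740 m/s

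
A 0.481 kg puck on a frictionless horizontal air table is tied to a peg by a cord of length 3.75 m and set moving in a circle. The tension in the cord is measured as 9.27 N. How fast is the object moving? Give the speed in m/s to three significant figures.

T = m v²/r ⇒ v = √(T r / m) = √(9.27 × 3.75 / 0.481) = √72.27 = 8.501 m/s.

8.50 m/s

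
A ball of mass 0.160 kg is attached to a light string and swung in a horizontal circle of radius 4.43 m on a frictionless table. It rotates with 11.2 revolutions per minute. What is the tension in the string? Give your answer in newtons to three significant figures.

ω = 11.2 rev/min × 2π/60 = 1.173 rad/s, so v = ωr = 1.173 × 4.43 = 5.196 m/s.
The tension is the only horizontal force, so it supplies the full centripetal force: T = m v²/r = 0.160 × (5.196)²/4.43 = 0.160 × 27.00/4.43 = 0.9750 N.

0.975 N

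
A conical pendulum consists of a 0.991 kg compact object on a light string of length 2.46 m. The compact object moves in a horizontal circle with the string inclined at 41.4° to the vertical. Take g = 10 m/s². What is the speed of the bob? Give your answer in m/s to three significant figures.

The radius of the circle is r = L sinθ = 2.46 × sin 41.4° = 1.627 m.
Horizontally T sinθ = mv²/r and vertically T cosθ = mg, so tanθ = v²/(rg).
v = √(r g tanθ) = √(1.627 × 10.0 × 0.8816) = √14.34 = 3.787 m/s.

3.79 m/s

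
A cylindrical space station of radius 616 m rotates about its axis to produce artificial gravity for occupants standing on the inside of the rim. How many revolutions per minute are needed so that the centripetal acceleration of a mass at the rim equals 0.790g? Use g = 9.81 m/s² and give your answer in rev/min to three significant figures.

1.07 rev/min

Require ω²r = 0.790g, so ω = √(0.790 × 9.81/616) = 0.1122 rad/s.
In rev/min: ω × 60/(2π) = 0.1122 × 60/(2π) = 1.071 rev/min.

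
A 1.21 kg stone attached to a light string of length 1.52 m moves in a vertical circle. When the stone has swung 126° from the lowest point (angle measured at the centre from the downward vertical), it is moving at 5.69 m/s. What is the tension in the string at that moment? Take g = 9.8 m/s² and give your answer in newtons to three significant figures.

Take the radial direction toward the centre of the circle as positive. The component of the weight along the string toward the centre is −mg cos φ (φ measured from the bottom), so Newton's second law along the string gives T − mg cos φ = m v²/r.
cos 126° = -0.5878, so T = m(v²/r + g cos φ) = 1.21 × ((5.69)²/1.52 + 9.8 × -0.5878) = 1.21 × (21.30 + (-5.760)) = 1.21 × 15.54 = 18.80 N.

18.8 N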